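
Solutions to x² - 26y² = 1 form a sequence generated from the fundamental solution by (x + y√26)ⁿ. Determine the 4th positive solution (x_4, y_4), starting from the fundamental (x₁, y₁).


Step 1: Find the fundamental solution (x₁, y₁) of x² - 26y² = 1.
  Expand √26 as a continued fraction. a₀ = ⌊√26⌋ = 5; iterate m_{k+1} = d_k·a_k − m_k, d_{k+1} = (26 − m_{k+1}²)/d_k, a_{k+1} = ⌊(a₀ + m_{k+1})/d_{k+1}⌋ (starting m₀ = 0, d₀ = 1), with convergents p_k = a_k·p_{k-1} + p_{k-2}, q_k = a_k·q_{k-1} + q_{k-2} (p₋₁ = 1, q₋₁ = 0):
  k = 0: a₀ = 5; p₀/q₀ = 5/1; p₀² − 26·q₀² = 25 − 26 = -1.
  k = 1: m = 5, d = 1, a = ⌊(5 + 5)/1⌋ = 10; p/q = (10·5 + 1)/(10·1 + 0) = 51/10; p² − 26·q² = 2601 − 2600 = 1.
  The first convergent with p² − 26·q² = 1 gives the fundamental solution (x₁, y₁) = (51, 10).
Step 2: Apply the recurrence (x_{n+1}, y_{n+1}) = (x₁x_n + 26y₁y_n, x₁y_n + y₁x_n) repeatedly.
  From (x_1, y_1) = (51, 10): x_2 = 51·51 + 26·10·10 = 5201; y_2 = 51·10 + 10·51 = 1020.
  From (x_2, y_2) = (5201, 1020): x_3 = 51·5201 + 26·10·1020 = 530451; y_3 = 51·1020 + 10·5201 = 104030.
  From (x_3, y_3) = (530451, 104030): x_4 = 51·530451 + 26·10·104030 = 54100801; y_4 = 51·104030 + 10·530451 = 10610040.
Step 3: Verify x_4² - 26·y_4² = 2926896668841601 - 2926896668841600 = 1 (should be 1). ✓

(x_1, y_1) = (51, 10); (x_4, y_4) = (54100801, 10610040).


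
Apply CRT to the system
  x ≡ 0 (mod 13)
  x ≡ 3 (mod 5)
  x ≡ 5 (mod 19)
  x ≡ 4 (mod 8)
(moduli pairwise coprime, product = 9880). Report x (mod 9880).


Product of moduli M = 13 · 5 · 19 · 8 = 9880.
Merge one congruence at a time:
  Start: x ≡ 0 (mod 13).
  Combine with x ≡ 3 (mod 5); new modulus lcm = 65.
    Write x = 0 + 13·t and substitute into x ≡ 3 (mod 5): 13·t ≡ 3 − 0 = 3 (mod 5).
    Reduce coefficients mod 5: 3·t ≡ 3 (mod 5).
    The inverse of 3 mod 5 is 2 (since 3·2 = 6 = 1·5 + 1), so t ≡ 2·3 = 6 ≡ 1 (mod 5).
    Then x = 0 + 13·1 = 13, valid modulo lcm(13, 5) = 65: x ≡ 13 (mod 65).
  Combine with x ≡ 5 (mod 19); new modulus lcm = 1235.
    Write x = 13 + 65·t and substitute into x ≡ 5 (mod 19): 65·t ≡ 5 − 13 = -8 (mod 19).
    Reduce coefficients mod 19: 8·t ≡ 11 (mod 19).
    The inverse of 8 mod 19 is 12 (since 8·12 = 96 = 5·19 + 1), so t ≡ 12·11 = 132 ≡ 18 (mod 19).
    Then x = 13 + 65·18 = 1183, valid modulo lcm(65, 19) = 1235: x ≡ 1183 (mod 1235).
  Combine with x ≡ 4 (mod 8); new modulus lcm = 9880.
    Write x = 1183 + 1235·t and substitute into x ≡ 4 (mod 8): 1235·t ≡ 4 − 1183 = -1179 (mod 8).
    Reduce coefficients mod 8: 3·t ≡ 5 (mod 8).
    The inverse of 3 mod 8 is 3 (since 3·3 = 9 = 1·8 + 1), so t ≡ 3·5 = 15 ≡ 7 (mod 8).
    Then x = 1183 + 1235·7 = 9828, valid modulo lcm(1235, 8) = 9880: x ≡ 9828 (mod 9880).
Verify against each original: 9828 mod 13 = 0, 9828 mod 5 = 3, 9828 mod 19 = 5, 9828 mod 8 = 4.

x ≡ 9828 (mod 9880).


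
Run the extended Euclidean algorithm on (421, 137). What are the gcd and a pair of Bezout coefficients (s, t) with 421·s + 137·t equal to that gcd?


Euclidean algorithm on (421, 137) — divide until remainder is 0:
  421 = 3 · 137 + 10
  137 = 13 · 10 + 7
  10 = 1 · 7 + 3
  7 = 2 · 3 + 1
  3 = 3 · 1 + 0
gcd(421, 137) = 1.
Track Bezout coefficients alongside the remainders: start with r₀ = 421 = a·1 + b·0 (s = 1, t = 0) and r₁ = 137 = a·0 + b·1 (s = 0, t = 1); each new remainder r_{k+1} = r_{k-1} − q_k·r_k inherits s_{k+1} = s_{k-1} − q_k·s_k, t_{k+1} = t_{k-1} − q_k·t_k, so r_k = a·s_k + b·t_k at every step:
  q = 3: r = 10, s = 1 − 3·0 = 1, t = 0 − 3·1 = -3  (check: 421·1 + 137·(-3) = 10)
  q = 13: r = 7, s = 0 − 13·1 = -13, t = 1 − 13·(-3) = 40  (check: 421·(-13) + 137·40 = 7)
  q = 1: r = 3, s = 1 − 1·(-13) = 14, t = -3 − 1·40 = -43  (check: 421·14 + 137·(-43) = 3)
  q = 2: r = 1, s = -13 − 2·14 = -41, t = 40 − 2·(-43) = 126  (check: 421·(-41) + 137·126 = 1)
The row with r = 1 (the gcd) gives the Bezout coefficients s = -41, t = 126.
Result: 421 · (-41) + 137 · (126) = 1.

gcd(421, 137) = 1; s = -41, t = 126 (check: 421·(-41) + 137·126 = 1).


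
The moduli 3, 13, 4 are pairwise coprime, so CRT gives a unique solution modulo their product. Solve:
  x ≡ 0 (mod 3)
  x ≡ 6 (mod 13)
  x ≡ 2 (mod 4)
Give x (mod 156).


Moduli 3, 13, 4 are pairwise coprime; by CRT there is a unique solution modulo M = 3 · 13 · 4 = 156.
Solve pairwise, accumulating the modulus:
  Start with x ≡ 0 (mod 3).
  Combine with x ≡ 6 (mod 13): since gcd(3, 13) = 1, we get a unique residue mod 39.
    Write x = 0 + 3·t and substitute into x ≡ 6 (mod 13): 3·t ≡ 6 − 0 = 6 (mod 13).
    The inverse of 3 mod 13 is 9 (since 3·9 = 27 = 2·13 + 1), so t ≡ 9·6 = 54 ≡ 2 (mod 13).
    Then x = 0 + 3·2 = 6, valid modulo lcm(3, 13) = 39: x ≡ 6 (mod 39).
  Combine with x ≡ 2 (mod 4): since gcd(39, 4) = 1, we get a unique residue mod 156.
    Write x = 6 + 39·t and substitute into x ≡ 2 (mod 4): 39·t ≡ 2 − 6 = -4 (mod 4).
    Reduce coefficients mod 4: 3·t ≡ 0 (mod 4).
    The inverse of 3 mod 4 is 3 (since 3·3 = 9 = 2·4 + 1), so t ≡ 3·0 = 0 ≡ 0 (mod 4).
    Then x = 6 + 39·0 = 6, valid modulo lcm(39, 4) = 156: x ≡ 6 (mod 156).
Verify: 6 mod 3 = 0 ✓, 6 mod 13 = 6 ✓, 6 mod 4 = 2 ✓.

x ≡ 6 (mod 156).


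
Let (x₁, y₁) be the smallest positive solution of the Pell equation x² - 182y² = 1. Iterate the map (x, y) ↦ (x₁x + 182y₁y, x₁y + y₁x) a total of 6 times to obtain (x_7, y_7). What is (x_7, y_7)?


Step 1: Find the fundamental solution (x₁, y₁) of x² - 182y² = 1.
  Expand √182 as a continued fraction. a₀ = ⌊√182⌋ = 13; iterate m_{k+1} = d_k·a_k − m_k, d_{k+1} = (182 − m_{k+1}²)/d_k, a_{k+1} = ⌊(a₀ + m_{k+1})/d_{k+1}⌋ (starting m₀ = 0, d₀ = 1), with convergents p_k = a_k·p_{k-1} + p_{k-2}, q_k = a_k·q_{k-1} + q_{k-2} (p₋₁ = 1, q₋₁ = 0):
  k = 0: a₀ = 13; p₀/q₀ = 13/1; p₀² − 182·q₀² = 169 − 182 = -13.
  k = 1: m = 13, d = 13, a = ⌊(13 + 13)/13⌋ = 2; p/q = (2·13 + 1)/(2·1 + 0) = 27/2; p² − 182·q² = 729 − 728 = 1.
  The first convergent with p² − 182·q² = 1 gives the fundamental solution (x₁, y₁) = (27, 2).
Step 2: Apply the recurrence (x_{n+1}, y_{n+1}) = (x₁x_n + 182y₁y_n, x₁y_n + y₁x_n) repeatedly.
  From (x_1, y_1) = (27, 2): x_2 = 27·27 + 182·2·2 = 1457; y_2 = 27·2 + 2·27 = 108.
  From (x_2, y_2) = (1457, 108): x_3 = 27·1457 + 182·2·108 = 78651; y_3 = 27·108 + 2·1457 = 5830.
  From (x_3, y_3) = (78651, 5830): x_4 = 27·78651 + 182·2·5830 = 4245697; y_4 = 27·5830 + 2·78651 = 314712.
  From (x_4, y_4) = (4245697, 314712): x_5 = 27·4245697 + 182·2·314712 = 229188987; y_5 = 27·314712 + 2·4245697 = 16988618.
  From (x_5, y_5) = (229188987, 16988618): x_6 = 27·229188987 + 182·2·16988618 = 12371959601; y_6 = 27·16988618 + 2·229188987 = 917070660.
  From (x_6, y_6) = (12371959601, 917070660): x_7 = 27·12371959601 + 182·2·917070660 = 667856629467; y_7 = 27·917070660 + 2·12371959601 = 49504827022.
Step 3: Verify x_7² - 182·y_7² = 446032477523021732704089 - 446032477523021732704088 = 1 (should be 1). ✓

(x_1, y_1) = (27, 2); (x_7, y_7) = (667856629467, 49504827022).


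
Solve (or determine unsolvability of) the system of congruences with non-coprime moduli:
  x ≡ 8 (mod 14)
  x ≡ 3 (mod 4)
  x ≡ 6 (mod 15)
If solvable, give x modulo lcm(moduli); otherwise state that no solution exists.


Moduli 14, 4, 15 are not pairwise coprime, so CRT works modulo lcm(m_i) when all pairwise compatibility conditions hold.
Pairwise compatibility: gcd(m_i, m_j) must divide a_i - a_j for every pair.
Merge one congruence at a time:
  Start: x ≡ 8 (mod 14).
  Combine with x ≡ 3 (mod 4): gcd(14, 4) = 2, and 3 - 8 = -5 is NOT divisible by 2.
    ⇒ system is inconsistent (no integer solution).

No solution (the system is inconsistent).


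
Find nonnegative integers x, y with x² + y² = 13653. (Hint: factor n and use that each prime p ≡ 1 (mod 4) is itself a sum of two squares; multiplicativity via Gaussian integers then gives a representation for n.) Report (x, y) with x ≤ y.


Step 1: Factor n = 13653 = 3^2 · 37 · 41.
Step 2: Check the mod-4 condition on each prime factor: 3 ≡ 3 (mod 4), exponent 2 (must be even); 37 ≡ 1 (mod 4), exponent 1; 41 ≡ 1 (mod 4), exponent 1.
All primes ≡ 3 (mod 4) appear to even exponent (or don't appear), so by the two-squares theorem n IS expressible as a sum of two squares.
Step 3: Build a representation. Group n = k² · m with k = 3 and m = 37 · 41 = 1517 (a product of primes ≡ 1 (mod 4)); a representation of m scales to one of n via (k·x)² + (k·y)² = k²(x² + y²). Each prime p ≡ 1 (mod 4) is itself a sum of two squares; find a² by testing p − a² for a perfect square:
  37: 37 − 1² = 36 = 6² ⇒ 37 = 1² + 6².
  41: 41 − 1² = 40, 41 − 2² = 37, 41 − 3² = 32, 41 − 4² = 25 = 5² ⇒ 41 = 4² + 5².
  Combine using the Brahmagupta–Fibonacci identity (a² + b²)(c² + d²) = (ac − bd)² + (ad + bc)² = (ac + bd)² + (ad − bc)²:
  37 · 41 = 1517: from (1² + 6²)(4² + 5²), take (1·4 − 6·5, 1·5 + 6·4) = (4 − 30, 5 + 24) = (-26, 29); dropping signs (only squares matter) gives (26, 29); check 26² + 29² = 676 + 841 = 1517 ✓.
  Scale by k = 3: (3·26, 3·29) = (78, 87).
Step 4: Order so x ≤ y and verify: 78² + 87² = 6084 + 7569 = 13653 = n. ✓

n = 13653 = 78² + 87² (one valid representation with x ≤ y).


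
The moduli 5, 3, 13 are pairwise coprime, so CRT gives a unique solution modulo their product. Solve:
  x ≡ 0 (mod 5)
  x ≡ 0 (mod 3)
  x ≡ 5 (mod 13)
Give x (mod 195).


Moduli 5, 3, 13 are pairwise coprime; by CRT there is a unique solution modulo M = 5 · 3 · 13 = 195.
Solve pairwise, accumulating the modulus:
  Start with x ≡ 0 (mod 5).
  Combine with x ≡ 0 (mod 3): since gcd(5, 3) = 1, we get a unique residue mod 15.
    Write x = 0 + 5·t and substitute into x ≡ 0 (mod 3): 5·t ≡ 0 − 0 = 0 (mod 3).
    Reduce coefficients mod 3: 2·t ≡ 0 (mod 3).
    The inverse of 2 mod 3 is 2 (since 2·2 = 4 = 1·3 + 1), so t ≡ 2·0 = 0 ≡ 0 (mod 3).
    Then x = 0 + 5·0 = 0, valid modulo lcm(5, 3) = 15: x ≡ 0 (mod 15).
  Combine with x ≡ 5 (mod 13): since gcd(15, 13) = 1, we get a unique residue mod 195.
    Write x = 0 + 15·t and substitute into x ≡ 5 (mod 13): 15·t ≡ 5 − 0 = 5 (mod 13).
    Reduce coefficients mod 13: 2·t ≡ 5 (mod 13).
    The inverse of 2 mod 13 is 7 (since 2·7 = 14 = 1·13 + 1), so t ≡ 7·5 = 35 ≡ 9 (mod 13).
    Then x = 0 + 15·9 = 135, valid modulo lcm(15, 13) = 195: x ≡ 135 (mod 195).
Verify: 135 mod 5 = 0 ✓, 135 mod 3 = 0 ✓, 135 mod 13 = 5 ✓.

x ≡ 135 (mod 195).


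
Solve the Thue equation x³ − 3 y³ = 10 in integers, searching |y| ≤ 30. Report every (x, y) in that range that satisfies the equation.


The equation is x³ - 3y³ = 10. For fixed y, x³ = 3·y³ + 10, so a solution requires the RHS to be a perfect cube.
Strategy: iterate y from -30 to 30, compute RHS = 3·y³ + 10, and check whether it is a (positive or negative) perfect cube.
Check small values of y:
  y = 0: RHS = 10 is not a perfect cube.
  y = 1: RHS = 13 is not a perfect cube.
  y = -1: RHS = 7 is not a perfect cube.
  y = 2: RHS = 34 is not a perfect cube.
  y = -2: RHS = -14 is not a perfect cube.
  y = 3: RHS = 91 is not a perfect cube.
  y = -3: RHS = -71 is not a perfect cube.
Continuing, at y = 9: RHS = 2197 = (13)³ ⇒ x = 13 works.
Searching the remaining y in |y| ≤ 30 finds no further solutions.
Collected solutions: (13, 9).

Solutions (with |y| ≤ 30): (13, 9).


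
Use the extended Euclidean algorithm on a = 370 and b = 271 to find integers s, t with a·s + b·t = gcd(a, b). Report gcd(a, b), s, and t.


Euclidean algorithm on (370, 271) — divide until remainder is 0:
  370 = 1 · 271 + 99
  271 = 2 · 99 + 73
  99 = 1 · 73 + 26
  73 = 2 · 26 + 21
  26 = 1 · 21 + 5
  21 = 4 · 5 + 1
  5 = 5 · 1 + 0
gcd(370, 271) = 1.
Track Bezout coefficients alongside the remainders: start with r₀ = 370 = a·1 + b·0 (s = 1, t = 0) and r₁ = 271 = a·0 + b·1 (s = 0, t = 1); each new remainder r_{k+1} = r_{k-1} − q_k·r_k inherits s_{k+1} = s_{k-1} − q_k·s_k, t_{k+1} = t_{k-1} − q_k·t_k, so r_k = a·s_k + b·t_k at every step:
  q = 1: r = 99, s = 1 − 1·0 = 1, t = 0 − 1·1 = -1  (check: 370·1 + 271·(-1) = 99)
  q = 2: r = 73, s = 0 − 2·1 = -2, t = 1 − 2·(-1) = 3  (check: 370·(-2) + 271·3 = 73)
  q = 1: r = 26, s = 1 − 1·(-2) = 3, t = -1 − 1·3 = -4  (check: 370·3 + 271·(-4) = 26)
  q = 2: r = 21, s = -2 − 2·3 = -8, t = 3 − 2·(-4) = 11  (check: 370·(-8) + 271·11 = 21)
  q = 1: r = 5, s = 3 − 1·(-8) = 11, t = -4 − 1·11 = -15  (check: 370·11 + 271·(-15) = 5)
  q = 4: r = 1, s = -8 − 4·11 = -52, t = 11 − 4·(-15) = 71  (check: 370·(-52) + 271·71 = 1)
The row with r = 1 (the gcd) gives the Bezout coefficients s = -52, t = 71.
Result: 370 · (-52) + 271 · (71) = 1.

gcd(370, 271) = 1; s = -52, t = 71 (check: 370·(-52) + 271·71 = 1).


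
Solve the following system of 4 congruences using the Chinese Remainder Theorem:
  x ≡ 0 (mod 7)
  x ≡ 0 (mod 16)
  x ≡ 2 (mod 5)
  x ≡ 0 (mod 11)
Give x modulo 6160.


Product of moduli M = 7 · 16 · 5 · 11 = 6160.
Merge one congruence at a time:
  Start: x ≡ 0 (mod 7).
  Combine with x ≡ 0 (mod 16); new modulus lcm = 112.
    Write x = 0 + 7·t and substitute into x ≡ 0 (mod 16): 7·t ≡ 0 − 0 = 0 (mod 16).
    The inverse of 7 mod 16 is 7 (since 7·7 = 49 = 3·16 + 1), so t ≡ 7·0 = 0 ≡ 0 (mod 16).
    Then x = 0 + 7·0 = 0, valid modulo lcm(7, 16) = 112: x ≡ 0 (mod 112).
  Combine with x ≡ 2 (mod 5); new modulus lcm = 560.
    Write x = 0 + 112·t and substitute into x ≡ 2 (mod 5): 112·t ≡ 2 − 0 = 2 (mod 5).
    Reduce coefficients mod 5: 2·t ≡ 2 (mod 5).
    The inverse of 2 mod 5 is 3 (since 2·3 = 6 = 1·5 + 1), so t ≡ 3·2 = 6 ≡ 1 (mod 5).
    Then x = 0 + 112·1 = 112, valid modulo lcm(112, 5) = 560: x ≡ 112 (mod 560).
  Combine with x ≡ 0 (mod 11); new modulus lcm = 6160.
    Write x = 112 + 560·t and substitute into x ≡ 0 (mod 11): 560·t ≡ 0 − 112 = -112 (mod 11).
    Reduce coefficients mod 11: 10·t ≡ 9 (mod 11).
    The inverse of 10 mod 11 is 10 (since 10·10 = 100 = 9·11 + 1), so t ≡ 10·9 = 90 ≡ 2 (mod 11).
    Then x = 112 + 560·2 = 1232, valid modulo lcm(560, 11) = 6160: x ≡ 1232 (mod 6160).
Verify against each original: 1232 mod 7 = 0, 1232 mod 16 = 0, 1232 mod 5 = 2, 1232 mod 11 = 0.

x ≡ 1232 (mod 6160).


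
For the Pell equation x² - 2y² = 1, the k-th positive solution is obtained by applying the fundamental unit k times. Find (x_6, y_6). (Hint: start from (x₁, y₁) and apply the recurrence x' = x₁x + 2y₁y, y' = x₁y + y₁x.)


Step 1: Find the fundamental solution (x₁, y₁) of x² - 2y² = 1.
  Expand √2 as a continued fraction. a₀ = ⌊√2⌋ = 1; iterate m_{k+1} = d_k·a_k − m_k, d_{k+1} = (2 − m_{k+1}²)/d_k, a_{k+1} = ⌊(a₀ + m_{k+1})/d_{k+1}⌋ (starting m₀ = 0, d₀ = 1), with convergents p_k = a_k·p_{k-1} + p_{k-2}, q_k = a_k·q_{k-1} + q_{k-2} (p₋₁ = 1, q₋₁ = 0):
  k = 0: a₀ = 1; p₀/q₀ = 1/1; p₀² − 2·q₀² = 1 − 2 = -1.
  k = 1: m = 1, d = 1, a = ⌊(1 + 1)/1⌋ = 2; p/q = (2·1 + 1)/(2·1 + 0) = 3/2; p² − 2·q² = 9 − 8 = 1.
  The first convergent with p² − 2·q² = 1 gives the fundamental solution (x₁, y₁) = (3, 2).
Step 2: Apply the recurrence (x_{n+1}, y_{n+1}) = (x₁x_n + 2y₁y_n, x₁y_n + y₁x_n) repeatedly.
  From (x_1, y_1) = (3, 2): x_2 = 3·3 + 2·2·2 = 17; y_2 = 3·2 + 2·3 = 12.
  From (x_2, y_2) = (17, 12): x_3 = 3·17 + 2·2·12 = 99; y_3 = 3·12 + 2·17 = 70.
  From (x_3, y_3) = (99, 70): x_4 = 3·99 + 2·2·70 = 577; y_4 = 3·70 + 2·99 = 408.
  From (x_4, y_4) = (577, 408): x_5 = 3·577 + 2·2·408 = 3363; y_5 = 3·408 + 2·577 = 2378.
  From (x_5, y_5) = (3363, 2378): x_6 = 3·3363 + 2·2·2378 = 19601; y_6 = 3·2378 + 2·3363 = 13860.
Step 3: Verify x_6² - 2·y_6² = 384199201 - 384199200 = 1 (should be 1). ✓

(x_1, y_1) = (3, 2); (x_6, y_6) = (19601, 13860).


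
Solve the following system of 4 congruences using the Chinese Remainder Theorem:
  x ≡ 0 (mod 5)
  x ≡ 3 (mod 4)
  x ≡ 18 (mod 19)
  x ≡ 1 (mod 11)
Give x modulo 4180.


Product of moduli M = 5 · 4 · 19 · 11 = 4180.
Merge one congruence at a time:
  Start: x ≡ 0 (mod 5).
  Combine with x ≡ 3 (mod 4); new modulus lcm = 20.
    Write x = 0 + 5·t and substitute into x ≡ 3 (mod 4): 5·t ≡ 3 − 0 = 3 (mod 4).
    Reduce coefficients mod 4: 1·t ≡ 3 (mod 4).
    So t ≡ 3 (mod 4).
    Then x = 0 + 5·3 = 15, valid modulo lcm(5, 4) = 20: x ≡ 15 (mod 20).
  Combine with x ≡ 18 (mod 19); new modulus lcm = 380.
    Write x = 15 + 20·t and substitute into x ≡ 18 (mod 19): 20·t ≡ 18 − 15 = 3 (mod 19).
    Reduce coefficients mod 19: 1·t ≡ 3 (mod 19).
    So t ≡ 3 (mod 19).
    Then x = 15 + 20·3 = 75, valid modulo lcm(20, 19) = 380: x ≡ 75 (mod 380).
  Combine with x ≡ 1 (mod 11); new modulus lcm = 4180.
    Write x = 75 + 380·t and substitute into x ≡ 1 (mod 11): 380·t ≡ 1 − 75 = -74 (mod 11).
    Reduce coefficients mod 11: 6·t ≡ 3 (mod 11).
    The inverse of 6 mod 11 is 2 (since 6·2 = 12 = 1·11 + 1), so t ≡ 2·3 = 6 ≡ 6 (mod 11).
    Then x = 75 + 380·6 = 2355, valid modulo lcm(380, 11) = 4180: x ≡ 2355 (mod 4180).
Verify against each original: 2355 mod 5 = 0, 2355 mod 4 = 3, 2355 mod 19 = 18, 2355 mod 11 = 1.

x ≡ 2355 (mod 4180).


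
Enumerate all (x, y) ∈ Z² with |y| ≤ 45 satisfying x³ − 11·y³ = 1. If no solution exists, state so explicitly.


The equation is x³ - 11y³ = 1. For fixed y, x³ = 11·y³ + 1, so a solution requires the RHS to be a perfect cube.
Strategy: iterate y from -45 to 45, compute RHS = 11·y³ + 1, and check whether it is a (positive or negative) perfect cube.
Check small values of y:
  y = 0: RHS = 1 = (1)³ ⇒ x = 1 works.
  y = 1: RHS = 12 is not a perfect cube.
  y = -1: RHS = -10 is not a perfect cube.
  y = 2: RHS = 89 is not a perfect cube.
  y = -2: RHS = -87 is not a perfect cube.
  y = 3: RHS = 298 is not a perfect cube.
  y = -3: RHS = -296 is not a perfect cube.
Continuing the search up to |y| = 45 finds no further solutions beyond those listed.
Collected solutions: (1, 0).

Solutions (with |y| ≤ 45): (1, 0).


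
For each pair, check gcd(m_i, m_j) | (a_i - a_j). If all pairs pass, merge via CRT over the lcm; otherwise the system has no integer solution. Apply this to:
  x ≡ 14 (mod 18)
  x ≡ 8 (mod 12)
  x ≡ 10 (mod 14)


Moduli 18, 12, 14 are not pairwise coprime, so CRT works modulo lcm(m_i) when all pairwise compatibility conditions hold.
Pairwise compatibility: gcd(m_i, m_j) must divide a_i - a_j for every pair.
Merge one congruence at a time:
  Start: x ≡ 14 (mod 18).
  Combine with x ≡ 8 (mod 12): gcd(18, 12) = 6; 8 - 14 = -6, which IS divisible by 6, so compatible.
    Write x = 14 + 18·t and substitute into x ≡ 8 (mod 12): 18·t ≡ 8 − 14 = -6 (mod 12).
    Divide the congruence (and modulus) by g = 6: 3·t ≡ -1 (mod 2).
    Reduce coefficients mod 2: 1·t ≡ 1 (mod 2).
    So t ≡ 1 (mod 2).
    Then x = 14 + 18·1 = 32, valid modulo lcm(18, 12) = 36: x ≡ 32 (mod 36).
  Combine with x ≡ 10 (mod 14): gcd(36, 14) = 2; 10 - 32 = -22, which IS divisible by 2, so compatible.
    Write x = 32 + 36·t and substitute into x ≡ 10 (mod 14): 36·t ≡ 10 − 32 = -22 (mod 14).
    Divide the congruence (and modulus) by g = 2: 18·t ≡ -11 (mod 7).
    Reduce coefficients mod 7: 4·t ≡ 3 (mod 7).
    The inverse of 4 mod 7 is 2 (since 4·2 = 8 = 1·7 + 1), so t ≡ 2·3 = 6 ≡ 6 (mod 7).
    Then x = 32 + 36·6 = 248, valid modulo lcm(36, 14) = 252: x ≡ 248 (mod 252).
Verify: 248 mod 18 = 14, 248 mod 12 = 8, 248 mod 14 = 10.

x ≡ 248 (mod 252).


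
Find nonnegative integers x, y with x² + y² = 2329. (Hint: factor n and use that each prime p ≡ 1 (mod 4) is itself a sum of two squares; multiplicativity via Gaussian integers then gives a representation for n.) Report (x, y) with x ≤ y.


Step 1: Factor n = 2329 = 17 · 137.
Step 2: Check the mod-4 condition on each prime factor: 17 ≡ 1 (mod 4), exponent 1; 137 ≡ 1 (mod 4), exponent 1.
All primes ≡ 3 (mod 4) appear to even exponent (or don't appear), so by the two-squares theorem n IS expressible as a sum of two squares.
Step 3: Build a representation. Here n = 17 · 137 is a product of primes ≡ 1 (mod 4). Each prime p ≡ 1 (mod 4) is itself a sum of two squares; find a² by testing p − a² for a perfect square:
  17: 17 − 1² = 16 = 4² ⇒ 17 = 1² + 4².
  137: 137 − 1² = 136, 137 − 2² = 133, 137 − 3² = 128, 137 − 4² = 121 = 11² ⇒ 137 = 4² + 11².
  Combine using the Brahmagupta–Fibonacci identity (a² + b²)(c² + d²) = (ac − bd)² + (ad + bc)² = (ac + bd)² + (ad − bc)²:
  17 · 137 = 2329: from (1² + 4²)(4² + 11²), take (1·4 − 4·11, 1·11 + 4·4) = (4 − 44, 11 + 16) = (-40, 27); dropping signs (only squares matter) gives (40, 27); check 40² + 27² = 1600 + 729 = 2329 ✓.
Step 4: Order so x ≤ y and verify: 27² + 40² = 729 + 1600 = 2329 = n. ✓

n = 2329 = 27² + 40² (one valid representation with x ≤ y).


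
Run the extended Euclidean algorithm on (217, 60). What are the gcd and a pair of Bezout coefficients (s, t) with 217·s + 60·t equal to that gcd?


Euclidean algorithm on (217, 60) — divide until remainder is 0:
  217 = 3 · 60 + 37
  60 = 1 · 37 + 23
  37 = 1 · 23 + 14
  23 = 1 · 14 + 9
  14 = 1 · 9 + 5
  9 = 1 · 5 + 4
  5 = 1 · 4 + 1
  4 = 4 · 1 + 0
gcd(217, 60) = 1.
Track Bezout coefficients alongside the remainders: start with r₀ = 217 = a·1 + b·0 (s = 1, t = 0) and r₁ = 60 = a·0 + b·1 (s = 0, t = 1); each new remainder r_{k+1} = r_{k-1} − q_k·r_k inherits s_{k+1} = s_{k-1} − q_k·s_k, t_{k+1} = t_{k-1} − q_k·t_k, so r_k = a·s_k + b·t_k at every step:
  q = 3: r = 37, s = 1 − 3·0 = 1, t = 0 − 3·1 = -3  (check: 217·1 + 60·(-3) = 37)
  q = 1: r = 23, s = 0 − 1·1 = -1, t = 1 − 1·(-3) = 4  (check: 217·(-1) + 60·4 = 23)
  q = 1: r = 14, s = 1 − 1·(-1) = 2, t = -3 − 1·4 = -7  (check: 217·2 + 60·(-7) = 14)
  q = 1: r = 9, s = -1 − 1·2 = -3, t = 4 − 1·(-7) = 11  (check: 217·(-3) + 60·11 = 9)
  q = 1: r = 5, s = 2 − 1·(-3) = 5, t = -7 − 1·11 = -18  (check: 217·5 + 60·(-18) = 5)
  q = 1: r = 4, s = -3 − 1·5 = -8, t = 11 − 1·(-18) = 29  (check: 217·(-8) + 60·29 = 4)
  q = 1: r = 1, s = 5 − 1·(-8) = 13, t = -18 − 1·29 = -47  (check: 217·13 + 60·(-47) = 1)
The row with r = 1 (the gcd) gives the Bezout coefficients s = 13, t = -47.
Result: 217 · (13) + 60 · (-47) = 1.

gcd(217, 60) = 1; s = 13, t = -47 (check: 217·13 + 60·(-47) = 1).


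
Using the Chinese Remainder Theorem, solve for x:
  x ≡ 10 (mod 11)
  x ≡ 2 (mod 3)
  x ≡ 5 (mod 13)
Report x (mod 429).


Moduli 11, 3, 13 are pairwise coprime; by CRT there is a unique solution modulo M = 11 · 3 · 13 = 429.
Solve pairwise, accumulating the modulus:
  Start with x ≡ 10 (mod 11).
  Combine with x ≡ 2 (mod 3): since gcd(11, 3) = 1, we get a unique residue mod 33.
    Write x = 10 + 11·t and substitute into x ≡ 2 (mod 3): 11·t ≡ 2 − 10 = -8 (mod 3).
    Reduce coefficients mod 3: 2·t ≡ 1 (mod 3).
    The inverse of 2 mod 3 is 2 (since 2·2 = 4 = 1·3 + 1), so t ≡ 2·1 = 2 ≡ 2 (mod 3).
    Then x = 10 + 11·2 = 32, valid modulo lcm(11, 3) = 33: x ≡ 32 (mod 33).
  Combine with x ≡ 5 (mod 13): since gcd(33, 13) = 1, we get a unique residue mod 429.
    Write x = 32 + 33·t and substitute into x ≡ 5 (mod 13): 33·t ≡ 5 − 32 = -27 (mod 13).
    Reduce coefficients mod 13: 7·t ≡ 12 (mod 13).
    The inverse of 7 mod 13 is 2 (since 7·2 = 14 = 1·13 + 1), so t ≡ 2·12 = 24 ≡ 11 (mod 13).
    Then x = 32 + 33·11 = 395, valid modulo lcm(33, 13) = 429: x ≡ 395 (mod 429).
Verify: 395 mod 11 = 10 ✓, 395 mod 3 = 2 ✓, 395 mod 13 = 5 ✓.

x ≡ 395 (mod 429).


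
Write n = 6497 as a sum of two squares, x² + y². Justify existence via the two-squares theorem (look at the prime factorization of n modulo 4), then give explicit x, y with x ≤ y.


Step 1: Factor n = 6497 = 73 · 89.
Step 2: Check the mod-4 condition on each prime factor: 73 ≡ 1 (mod 4), exponent 1; 89 ≡ 1 (mod 4), exponent 1.
All primes ≡ 3 (mod 4) appear to even exponent (or don't appear), so by the two-squares theorem n IS expressible as a sum of two squares.
Step 3: Build a representation. Here n = 73 · 89 is a product of primes ≡ 1 (mod 4). Each prime p ≡ 1 (mod 4) is itself a sum of two squares; find a² by testing p − a² for a perfect square:
  73: 73 − 1² = 72, 73 − 2² = 69, 73 − 3² = 64 = 8² ⇒ 73 = 3² + 8².
  89: 89 − 1² = 88, 89 − 2² = 85, 89 − 3² = 80, 89 − 4² = 73, 89 − 5² = 64 = 8² ⇒ 89 = 5² + 8².
  Combine using the Brahmagupta–Fibonacci identity (a² + b²)(c² + d²) = (ac − bd)² + (ad + bc)² = (ac + bd)² + (ad − bc)²:
  73 · 89 = 6497: from (3² + 8²)(5² + 8²), take (3·5 − 8·8, 3·8 + 8·5) = (15 − 64, 24 + 40) = (-49, 64); dropping signs (only squares matter) gives (49, 64); check 49² + 64² = 2401 + 4096 = 6497 ✓.
Step 4: Order so x ≤ y and verify: 49² + 64² = 2401 + 4096 = 6497 = n. ✓

n = 6497 = 49² + 64² (one valid representation with x ≤ y).


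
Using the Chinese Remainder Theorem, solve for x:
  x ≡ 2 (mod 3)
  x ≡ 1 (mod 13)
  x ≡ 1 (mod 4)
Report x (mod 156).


Moduli 3, 13, 4 are pairwise coprime; by CRT there is a unique solution modulo M = 3 · 13 · 4 = 156.
Solve pairwise, accumulating the modulus:
  Start with x ≡ 2 (mod 3).
  Combine with x ≡ 1 (mod 13): since gcd(3, 13) = 1, we get a unique residue mod 39.
    Write x = 2 + 3·t and substitute into x ≡ 1 (mod 13): 3·t ≡ 1 − 2 = -1 (mod 13).
    Reduce coefficients mod 13: 3·t ≡ 12 (mod 13).
    The inverse of 3 mod 13 is 9 (since 3·9 = 27 = 2·13 + 1), so t ≡ 9·12 = 108 ≡ 4 (mod 13).
    Then x = 2 + 3·4 = 14, valid modulo lcm(3, 13) = 39: x ≡ 14 (mod 39).
  Combine with x ≡ 1 (mod 4): since gcd(39, 4) = 1, we get a unique residue mod 156.
    Write x = 14 + 39·t and substitute into x ≡ 1 (mod 4): 39·t ≡ 1 − 14 = -13 (mod 4).
    Reduce coefficients mod 4: 3·t ≡ 3 (mod 4).
    The inverse of 3 mod 4 is 3 (since 3·3 = 9 = 2·4 + 1), so t ≡ 3·3 = 9 ≡ 1 (mod 4).
    Then x = 14 + 39·1 = 53, valid modulo lcm(39, 4) = 156: x ≡ 53 (mod 156).
Verify: 53 mod 3 = 2 ✓, 53 mod 13 = 1 ✓, 53 mod 4 = 1 ✓.

x ≡ 53 (mod 156).


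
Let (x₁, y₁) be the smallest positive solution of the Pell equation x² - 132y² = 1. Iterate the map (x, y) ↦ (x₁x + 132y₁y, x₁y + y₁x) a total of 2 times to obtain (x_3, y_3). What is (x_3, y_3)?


Step 1: Find the fundamental solution (x₁, y₁) of x² - 132y² = 1.
  Expand √132 as a continued fraction. a₀ = ⌊√132⌋ = 11; iterate m_{k+1} = d_k·a_k − m_k, d_{k+1} = (132 − m_{k+1}²)/d_k, a_{k+1} = ⌊(a₀ + m_{k+1})/d_{k+1}⌋ (starting m₀ = 0, d₀ = 1), with convergents p_k = a_k·p_{k-1} + p_{k-2}, q_k = a_k·q_{k-1} + q_{k-2} (p₋₁ = 1, q₋₁ = 0):
  k = 0: a₀ = 11; p₀/q₀ = 11/1; p₀² − 132·q₀² = 121 − 132 = -11.
  k = 1: m = 11, d = 11, a = ⌊(11 + 11)/11⌋ = 2; p/q = (2·11 + 1)/(2·1 + 0) = 23/2; p² − 132·q² = 529 − 528 = 1.
  The first convergent with p² − 132·q² = 1 gives the fundamental solution (x₁, y₁) = (23, 2).
Step 2: Apply the recurrence (x_{n+1}, y_{n+1}) = (x₁x_n + 132y₁y_n, x₁y_n + y₁x_n) repeatedly.
  From (x_1, y_1) = (23, 2): x_2 = 23·23 + 132·2·2 = 1057; y_2 = 23·2 + 2·23 = 92.
  From (x_2, y_2) = (1057, 92): x_3 = 23·1057 + 132·2·92 = 48599; y_3 = 23·92 + 2·1057 = 4230.
Step 3: Verify x_3² - 132·y_3² = 2361862801 - 2361862800 = 1 (should be 1). ✓

(x_1, y_1) = (23, 2); (x_3, y_3) = (48599, 4230).


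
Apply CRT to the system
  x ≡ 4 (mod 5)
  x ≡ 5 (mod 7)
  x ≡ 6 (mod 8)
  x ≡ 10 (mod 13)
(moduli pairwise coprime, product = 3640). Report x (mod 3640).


Product of moduli M = 5 · 7 · 8 · 13 = 3640.
Merge one congruence at a time:
  Start: x ≡ 4 (mod 5).
  Combine with x ≡ 5 (mod 7); new modulus lcm = 35.
    Write x = 4 + 5·t and substitute into x ≡ 5 (mod 7): 5·t ≡ 5 − 4 = 1 (mod 7).
    The inverse of 5 mod 7 is 3 (since 5·3 = 15 = 2·7 + 1), so t ≡ 3·1 = 3 ≡ 3 (mod 7).
    Then x = 4 + 5·3 = 19, valid modulo lcm(5, 7) = 35: x ≡ 19 (mod 35).
  Combine with x ≡ 6 (mod 8); new modulus lcm = 280.
    Write x = 19 + 35·t and substitute into x ≡ 6 (mod 8): 35·t ≡ 6 − 19 = -13 (mod 8).
    Reduce coefficients mod 8: 3·t ≡ 3 (mod 8).
    The inverse of 3 mod 8 is 3 (since 3·3 = 9 = 1·8 + 1), so t ≡ 3·3 = 9 ≡ 1 (mod 8).
    Then x = 19 + 35·1 = 54, valid modulo lcm(35, 8) = 280: x ≡ 54 (mod 280).
  Combine with x ≡ 10 (mod 13); new modulus lcm = 3640.
    Write x = 54 + 280·t and substitute into x ≡ 10 (mod 13): 280·t ≡ 10 − 54 = -44 (mod 13).
    Reduce coefficients mod 13: 7·t ≡ 8 (mod 13).
    The inverse of 7 mod 13 is 2 (since 7·2 = 14 = 1·13 + 1), so t ≡ 2·8 = 16 ≡ 3 (mod 13).
    Then x = 54 + 280·3 = 894, valid modulo lcm(280, 13) = 3640: x ≡ 894 (mod 3640).
Verify against each original: 894 mod 5 = 4, 894 mod 7 = 5, 894 mod 8 = 6, 894 mod 13 = 10.

x ≡ 894 (mod 3640).


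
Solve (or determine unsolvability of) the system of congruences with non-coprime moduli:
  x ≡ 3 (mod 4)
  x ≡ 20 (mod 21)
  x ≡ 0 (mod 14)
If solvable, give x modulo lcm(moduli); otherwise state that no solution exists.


Moduli 4, 21, 14 are not pairwise coprime, so CRT works modulo lcm(m_i) when all pairwise compatibility conditions hold.
Pairwise compatibility: gcd(m_i, m_j) must divide a_i - a_j for every pair.
Merge one congruence at a time:
  Start: x ≡ 3 (mod 4).
  Combine with x ≡ 20 (mod 21): gcd(4, 21) = 1; 20 - 3 = 17, which IS divisible by 1, so compatible.
    Write x = 3 + 4·t and substitute into x ≡ 20 (mod 21): 4·t ≡ 20 − 3 = 17 (mod 21).
    The inverse of 4 mod 21 is 16 (since 4·16 = 64 = 3·21 + 1), so t ≡ 16·17 = 272 ≡ 20 (mod 21).
    Then x = 3 + 4·20 = 83, valid modulo lcm(4, 21) = 84: x ≡ 83 (mod 84).
  Combine with x ≡ 0 (mod 14): gcd(84, 14) = 14, and 0 - 83 = -83 is NOT divisible by 14.
    ⇒ system is inconsistent (no integer solution).

No solution (the system is inconsistent).


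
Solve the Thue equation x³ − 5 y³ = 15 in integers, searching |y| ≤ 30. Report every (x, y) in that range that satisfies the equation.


The equation is x³ - 5y³ = 15. For fixed y, x³ = 5·y³ + 15, so a solution requires the RHS to be a perfect cube.
Strategy: iterate y from -30 to 30, compute RHS = 5·y³ + 15, and check whether it is a (positive or negative) perfect cube.
Check small values of y:
  y = 0: RHS = 15 is not a perfect cube.
  y = 1: RHS = 20 is not a perfect cube.
  y = -1: RHS = 10 is not a perfect cube.
  y = 2: RHS = 55 is not a perfect cube.
  y = -2: RHS = -25 is not a perfect cube.
  y = 3: RHS = 150 is not a perfect cube.
  y = -3: RHS = -120 is not a perfect cube.
Continuing the search up to |y| = 30 finds no solutions either.
No (x, y) in the scanned range satisfies the equation.

No integer solutions with |y| ≤ 30.


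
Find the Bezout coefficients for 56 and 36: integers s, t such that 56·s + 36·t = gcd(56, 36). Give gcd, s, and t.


Euclidean algorithm on (56, 36) — divide until remainder is 0:
  56 = 1 · 36 + 20
  36 = 1 · 20 + 16
  20 = 1 · 16 + 4
  16 = 4 · 4 + 0
gcd(56, 36) = 4.
Track Bezout coefficients alongside the remainders: start with r₀ = 56 = a·1 + b·0 (s = 1, t = 0) and r₁ = 36 = a·0 + b·1 (s = 0, t = 1); each new remainder r_{k+1} = r_{k-1} − q_k·r_k inherits s_{k+1} = s_{k-1} − q_k·s_k, t_{k+1} = t_{k-1} − q_k·t_k, so r_k = a·s_k + b·t_k at every step:
  q = 1: r = 20, s = 1 − 1·0 = 1, t = 0 − 1·1 = -1  (check: 56·1 + 36·(-1) = 20)
  q = 1: r = 16, s = 0 − 1·1 = -1, t = 1 − 1·(-1) = 2  (check: 56·(-1) + 36·2 = 16)
  q = 1: r = 4, s = 1 − 1·(-1) = 2, t = -1 − 1·2 = -3  (check: 56·2 + 36·(-3) = 4)
The row with r = 4 (the gcd) gives the Bezout coefficients s = 2, t = -3.
Result: 56 · (2) + 36 · (-3) = 4.

gcd(56, 36) = 4; s = 2, t = -3 (check: 56·2 + 36·(-3) = 4).


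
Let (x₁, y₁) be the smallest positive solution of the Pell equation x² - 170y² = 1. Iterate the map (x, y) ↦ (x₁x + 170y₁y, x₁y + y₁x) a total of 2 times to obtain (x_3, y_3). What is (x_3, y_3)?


Step 1: Find the fundamental solution (x₁, y₁) of x² - 170y² = 1.
  Expand √170 as a continued fraction. a₀ = ⌊√170⌋ = 13; iterate m_{k+1} = d_k·a_k − m_k, d_{k+1} = (170 − m_{k+1}²)/d_k, a_{k+1} = ⌊(a₀ + m_{k+1})/d_{k+1}⌋ (starting m₀ = 0, d₀ = 1), with convergents p_k = a_k·p_{k-1} + p_{k-2}, q_k = a_k·q_{k-1} + q_{k-2} (p₋₁ = 1, q₋₁ = 0):
  k = 0: a₀ = 13; p₀/q₀ = 13/1; p₀² − 170·q₀² = 169 − 170 = -1.
  k = 1: m = 13, d = 1, a = ⌊(13 + 13)/1⌋ = 26; p/q = (26·13 + 1)/(26·1 + 0) = 339/26; p² − 170·q² = 114921 − 114920 = 1.
  The first convergent with p² − 170·q² = 1 gives the fundamental solution (x₁, y₁) = (339, 26).
Step 2: Apply the recurrence (x_{n+1}, y_{n+1}) = (x₁x_n + 170y₁y_n, x₁y_n + y₁x_n) repeatedly.
  From (x_1, y_1) = (339, 26): x_2 = 339·339 + 170·26·26 = 229841; y_2 = 339·26 + 26·339 = 17628.
  From (x_2, y_2) = (229841, 17628): x_3 = 339·229841 + 170·26·17628 = 155831859; y_3 = 339·17628 + 26·229841 = 11951758.
Step 3: Verify x_3² - 170·y_3² = 24283568279395881 - 24283568279395880 = 1 (should be 1). ✓

(x_1, y_1) = (339, 26); (x_3, y_3) = (155831859, 11951758).


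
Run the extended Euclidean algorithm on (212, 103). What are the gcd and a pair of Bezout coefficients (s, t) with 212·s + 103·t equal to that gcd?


Euclidean algorithm on (212, 103) — divide until remainder is 0:
  212 = 2 · 103 + 6
  103 = 17 · 6 + 1
  6 = 6 · 1 + 0
gcd(212, 103) = 1.
Track Bezout coefficients alongside the remainders: start with r₀ = 212 = a·1 + b·0 (s = 1, t = 0) and r₁ = 103 = a·0 + b·1 (s = 0, t = 1); each new remainder r_{k+1} = r_{k-1} − q_k·r_k inherits s_{k+1} = s_{k-1} − q_k·s_k, t_{k+1} = t_{k-1} − q_k·t_k, so r_k = a·s_k + b·t_k at every step:
  q = 2: r = 6, s = 1 − 2·0 = 1, t = 0 − 2·1 = -2  (check: 212·1 + 103·(-2) = 6)
  q = 17: r = 1, s = 0 − 17·1 = -17, t = 1 − 17·(-2) = 35  (check: 212·(-17) + 103·35 = 1)
The row with r = 1 (the gcd) gives the Bezout coefficients s = -17, t = 35.
Result: 212 · (-17) + 103 · (35) = 1.

gcd(212, 103) = 1; s = -17, t = 35 (check: 212·(-17) + 103·35 = 1).


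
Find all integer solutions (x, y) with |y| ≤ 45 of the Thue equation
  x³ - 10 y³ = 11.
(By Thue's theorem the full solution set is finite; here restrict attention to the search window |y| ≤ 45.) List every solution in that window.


The equation is x³ - 10y³ = 11. For fixed y, x³ = 10·y³ + 11, so a solution requires the RHS to be a perfect cube.
Strategy: iterate y from -45 to 45, compute RHS = 10·y³ + 11, and check whether it is a (positive or negative) perfect cube.
Check small values of y:
  y = 0: RHS = 11 is not a perfect cube.
  y = 1: RHS = 21 is not a perfect cube.
  y = -1: RHS = 1 = (1)³ ⇒ x = 1 works.
  y = 2: RHS = 91 is not a perfect cube.
  y = -2: RHS = -69 is not a perfect cube.
  y = 3: RHS = 281 is not a perfect cube.
  y = -3: RHS = -259 is not a perfect cube.
Continuing the search up to |y| = 45 finds no further solutions beyond those listed.
Collected solutions: (1, -1).

Solutions (with |y| ≤ 45): (1, -1).


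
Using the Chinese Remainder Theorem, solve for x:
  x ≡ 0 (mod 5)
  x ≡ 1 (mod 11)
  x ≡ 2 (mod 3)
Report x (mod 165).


Moduli 5, 11, 3 are pairwise coprime; by CRT there is a unique solution modulo M = 5 · 11 · 3 = 165.
Solve pairwise, accumulating the modulus:
  Start with x ≡ 0 (mod 5).
  Combine with x ≡ 1 (mod 11): since gcd(5, 11) = 1, we get a unique residue mod 55.
    Write x = 0 + 5·t and substitute into x ≡ 1 (mod 11): 5·t ≡ 1 − 0 = 1 (mod 11).
    The inverse of 5 mod 11 is 9 (since 5·9 = 45 = 4·11 + 1), so t ≡ 9·1 = 9 ≡ 9 (mod 11).
    Then x = 0 + 5·9 = 45, valid modulo lcm(5, 11) = 55: x ≡ 45 (mod 55).
  Combine with x ≡ 2 (mod 3): since gcd(55, 3) = 1, we get a unique residue mod 165.
    Write x = 45 + 55·t and substitute into x ≡ 2 (mod 3): 55·t ≡ 2 − 45 = -43 (mod 3).
    Reduce coefficients mod 3: 1·t ≡ 2 (mod 3).
    So t ≡ 2 (mod 3).
    Then x = 45 + 55·2 = 155, valid modulo lcm(55, 3) = 165: x ≡ 155 (mod 165).
Verify: 155 mod 5 = 0 ✓, 155 mod 11 = 1 ✓, 155 mod 3 = 2 ✓.

x ≡ 155 (mod 165).


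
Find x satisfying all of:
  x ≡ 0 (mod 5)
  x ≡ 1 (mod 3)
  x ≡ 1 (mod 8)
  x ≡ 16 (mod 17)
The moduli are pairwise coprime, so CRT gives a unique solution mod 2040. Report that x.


Product of moduli M = 5 · 3 · 8 · 17 = 2040.
Merge one congruence at a time:
  Start: x ≡ 0 (mod 5).
  Combine with x ≡ 1 (mod 3); new modulus lcm = 15.
    Write x = 0 + 5·t and substitute into x ≡ 1 (mod 3): 5·t ≡ 1 − 0 = 1 (mod 3).
    Reduce coefficients mod 3: 2·t ≡ 1 (mod 3).
    The inverse of 2 mod 3 is 2 (since 2·2 = 4 = 1·3 + 1), so t ≡ 2·1 = 2 ≡ 2 (mod 3).
    Then x = 0 + 5·2 = 10, valid modulo lcm(5, 3) = 15: x ≡ 10 (mod 15).
  Combine with x ≡ 1 (mod 8); new modulus lcm = 120.
    Write x = 10 + 15·t and substitute into x ≡ 1 (mod 8): 15·t ≡ 1 − 10 = -9 (mod 8).
    Reduce coefficients mod 8: 7·t ≡ 7 (mod 8).
    The inverse of 7 mod 8 is 7 (since 7·7 = 49 = 6·8 + 1), so t ≡ 7·7 = 49 ≡ 1 (mod 8).
    Then x = 10 + 15·1 = 25, valid modulo lcm(15, 8) = 120: x ≡ 25 (mod 120).
  Combine with x ≡ 16 (mod 17); new modulus lcm = 2040.
    Write x = 25 + 120·t and substitute into x ≡ 16 (mod 17): 120·t ≡ 16 − 25 = -9 (mod 17).
    Reduce coefficients mod 17: 1·t ≡ 8 (mod 17).
    So t ≡ 8 (mod 17).
    Then x = 25 + 120·8 = 985, valid modulo lcm(120, 17) = 2040: x ≡ 985 (mod 2040).
Verify against each original: 985 mod 5 = 0, 985 mod 3 = 1, 985 mod 8 = 1, 985 mod 17 = 16.

x ≡ 985 (mod 2040).


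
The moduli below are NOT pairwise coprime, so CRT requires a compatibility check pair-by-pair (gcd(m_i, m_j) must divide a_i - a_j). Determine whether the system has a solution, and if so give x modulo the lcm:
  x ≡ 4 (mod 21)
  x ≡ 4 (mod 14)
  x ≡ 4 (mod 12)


Moduli 21, 14, 12 are not pairwise coprime, so CRT works modulo lcm(m_i) when all pairwise compatibility conditions hold.
Pairwise compatibility: gcd(m_i, m_j) must divide a_i - a_j for every pair.
Merge one congruence at a time:
  Start: x ≡ 4 (mod 21).
  Combine with x ≡ 4 (mod 14): gcd(21, 14) = 7; 4 - 4 = 0, which IS divisible by 7, so compatible.
    Write x = 4 + 21·t and substitute into x ≡ 4 (mod 14): 21·t ≡ 4 − 4 = 0 (mod 14).
    Divide the congruence (and modulus) by g = 7: 3·t ≡ 0 (mod 2).
    Reduce coefficients mod 2: 1·t ≡ 0 (mod 2).
    So t ≡ 0 (mod 2).
    Then x = 4 + 21·0 = 4, valid modulo lcm(21, 14) = 42: x ≡ 4 (mod 42).
  Combine with x ≡ 4 (mod 12): gcd(42, 12) = 6; 4 - 4 = 0, which IS divisible by 6, so compatible.
    Write x = 4 + 42·t and substitute into x ≡ 4 (mod 12): 42·t ≡ 4 − 4 = 0 (mod 12).
    Divide the congruence (and modulus) by g = 6: 7·t ≡ 0 (mod 2).
    Reduce coefficients mod 2: 1·t ≡ 0 (mod 2).
    So t ≡ 0 (mod 2).
    Then x = 4 + 42·0 = 4, valid modulo lcm(42, 12) = 84: x ≡ 4 (mod 84).
Verify: 4 mod 21 = 4, 4 mod 14 = 4, 4 mod 12 = 4.

x ≡ 4 (mod 84).


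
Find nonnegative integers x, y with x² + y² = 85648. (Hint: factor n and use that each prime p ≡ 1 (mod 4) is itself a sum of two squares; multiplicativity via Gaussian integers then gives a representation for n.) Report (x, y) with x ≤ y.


Step 1: Factor n = 85648 = 2^4 · 53 · 101.
Step 2: Check the mod-4 condition on each prime factor: 2 = 2 (special); 53 ≡ 1 (mod 4), exponent 1; 101 ≡ 1 (mod 4), exponent 1.
All primes ≡ 3 (mod 4) appear to even exponent (or don't appear), so by the two-squares theorem n IS expressible as a sum of two squares.
Step 3: Build a representation. Group n = k² · m with k = 4 and m = 53 · 101 = 5353 (a product of primes ≡ 1 (mod 4)); a representation of m scales to one of n via (k·x)² + (k·y)² = k²(x² + y²). Each prime p ≡ 1 (mod 4) is itself a sum of two squares; find a² by testing p − a² for a perfect square:
  53: 53 − 1² = 52, 53 − 2² = 49 = 7² ⇒ 53 = 2² + 7².
  101: 101 − 1² = 100 = 10² ⇒ 101 = 1² + 10².
  Combine using the Brahmagupta–Fibonacci identity (a² + b²)(c² + d²) = (ac − bd)² + (ad + bc)² = (ac + bd)² + (ad − bc)²:
  53 · 101 = 5353: from (2² + 7²)(1² + 10²), take (2·1 − 7·10, 2·10 + 7·1) = (2 − 70, 20 + 7) = (-68, 27); dropping signs (only squares matter) gives (68, 27); check 68² + 27² = 4624 + 729 = 5353 ✓.
  Scale by k = 4: (4·68, 4·27) = (272, 108).
Step 4: Order so x ≤ y and verify: 108² + 272² = 11664 + 73984 = 85648 = n. ✓

n = 85648 = 108² + 272² (one valid representation with x ≤ y).
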